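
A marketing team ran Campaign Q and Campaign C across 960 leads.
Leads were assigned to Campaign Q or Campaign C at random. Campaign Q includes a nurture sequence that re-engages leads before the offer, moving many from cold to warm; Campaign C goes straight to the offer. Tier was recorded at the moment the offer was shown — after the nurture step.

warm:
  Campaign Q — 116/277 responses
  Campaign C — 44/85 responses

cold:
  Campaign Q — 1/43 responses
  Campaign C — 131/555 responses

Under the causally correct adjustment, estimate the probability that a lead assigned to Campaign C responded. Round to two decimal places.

0.27

The stratified and pooled comparisons disagree (Campaign C wins within each engagement tier; Campaign Q wins overall), so the answer turns on the causal role of engagement tier.
Engagement tier lies on the pathway campaign → engagement tier → outcome, so adjusting for it blocks the indirect effect. For the total causal effect of campaign, use the unadjusted pooled rates.
So P(outcome | do(Campaign C)) is just the pooled rate for Campaign C: 175/640 = 0.273.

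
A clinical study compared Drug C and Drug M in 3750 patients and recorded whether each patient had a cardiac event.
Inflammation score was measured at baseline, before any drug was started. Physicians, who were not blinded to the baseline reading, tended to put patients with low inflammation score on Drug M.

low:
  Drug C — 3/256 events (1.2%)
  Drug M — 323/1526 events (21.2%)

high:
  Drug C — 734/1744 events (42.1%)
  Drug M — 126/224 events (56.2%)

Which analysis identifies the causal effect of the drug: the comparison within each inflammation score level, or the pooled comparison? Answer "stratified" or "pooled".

stratified

Here inflammation score is a common cause — it drives both which drug a case falls under and the outcome. The crude comparison mixes populations; the stratum-specific rates are the causally relevant ones.
Within each level — low: 1.2% vs 21.2%; high: 42.1% vs 56.2% — Drug C is lower every time.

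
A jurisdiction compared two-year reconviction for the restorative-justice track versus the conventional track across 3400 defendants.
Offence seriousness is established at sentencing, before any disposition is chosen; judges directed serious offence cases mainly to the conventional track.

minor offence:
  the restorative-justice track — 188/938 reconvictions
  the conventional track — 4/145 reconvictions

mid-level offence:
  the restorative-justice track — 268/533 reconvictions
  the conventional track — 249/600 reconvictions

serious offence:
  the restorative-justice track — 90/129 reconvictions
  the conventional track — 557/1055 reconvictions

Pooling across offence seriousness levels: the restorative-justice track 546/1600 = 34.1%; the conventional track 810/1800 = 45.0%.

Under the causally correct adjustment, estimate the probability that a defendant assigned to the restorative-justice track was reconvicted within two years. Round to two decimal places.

0.47

the conventional track is lower inside every offence seriousness stratum but the restorative-justice track is lower in aggregate. Whether to stratify depends on how offence seriousness relates to the disposition.
Here offence seriousness is a common cause — it drives both which disposition a case falls under and the outcome. The crude comparison mixes populations; the stratum-specific rates are the causally relevant ones.
Standardising the restorative-justice track to the population offence seriousness mix: 0.319·188/938 + 0.333·268/533 + 0.348·90/129 = 0.474.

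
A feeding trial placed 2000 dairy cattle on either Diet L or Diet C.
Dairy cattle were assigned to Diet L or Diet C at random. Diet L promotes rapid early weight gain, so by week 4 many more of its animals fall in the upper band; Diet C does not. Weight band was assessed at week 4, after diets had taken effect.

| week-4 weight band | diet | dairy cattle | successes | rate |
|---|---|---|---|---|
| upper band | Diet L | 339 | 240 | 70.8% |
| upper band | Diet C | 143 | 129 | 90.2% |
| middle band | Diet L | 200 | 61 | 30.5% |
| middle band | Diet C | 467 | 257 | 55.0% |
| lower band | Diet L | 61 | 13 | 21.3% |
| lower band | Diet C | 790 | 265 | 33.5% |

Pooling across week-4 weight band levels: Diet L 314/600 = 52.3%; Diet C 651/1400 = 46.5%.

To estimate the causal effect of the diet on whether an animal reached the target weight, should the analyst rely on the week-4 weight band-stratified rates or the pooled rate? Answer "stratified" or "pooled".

pooled

Diet C is higher inside every week-4 weight band stratum but Diet L is higher in aggregate. Whether to stratify depends on how week-4 weight band relates to the diet.
Week-4 weight band here is a post-treatment variable shaped by the diet; conditioning on it would introduce bias rather than remove it. The overall comparison is the causal one.
Pooled: Diet L 52.3% vs Diet C 46.5%; Diet L is higher overall.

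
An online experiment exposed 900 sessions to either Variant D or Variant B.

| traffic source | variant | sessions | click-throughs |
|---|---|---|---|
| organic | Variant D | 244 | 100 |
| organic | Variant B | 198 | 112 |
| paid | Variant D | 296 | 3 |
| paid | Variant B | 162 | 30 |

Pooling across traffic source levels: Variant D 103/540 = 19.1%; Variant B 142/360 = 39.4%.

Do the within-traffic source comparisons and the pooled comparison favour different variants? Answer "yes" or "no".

no

Within each traffic source level (organic 41.0% vs 56.6%; paid 1.0% vs 18.5%), Variant B has the higher rate every time. Pooled: 19.1% vs 39.4% — Variant B has the higher rate overall. They agree.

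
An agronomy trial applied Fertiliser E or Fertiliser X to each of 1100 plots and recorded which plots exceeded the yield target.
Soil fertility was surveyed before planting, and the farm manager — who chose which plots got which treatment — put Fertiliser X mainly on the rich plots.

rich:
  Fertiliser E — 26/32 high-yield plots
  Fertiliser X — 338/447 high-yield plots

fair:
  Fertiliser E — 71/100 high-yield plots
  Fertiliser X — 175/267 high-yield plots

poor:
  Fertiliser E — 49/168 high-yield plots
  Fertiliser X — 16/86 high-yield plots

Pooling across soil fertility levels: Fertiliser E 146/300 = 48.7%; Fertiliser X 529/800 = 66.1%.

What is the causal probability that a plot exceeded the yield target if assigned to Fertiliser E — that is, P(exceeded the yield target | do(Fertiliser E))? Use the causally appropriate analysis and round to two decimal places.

0.66

The stratified and pooled comparisons disagree (Fertiliser E wins within each soil fertility; Fertiliser X wins overall), so the answer turns on the causal role of soil fertility.
Soil fertility is set before the fertiliser has any effect — it is not caused by the fertiliser — and it independently drives the outcome. That makes it a confounder, so the causal comparison is within soil fertility levels.
Standardising Fertiliser E to the population soil fertility mix: 0.435·26/32 + 0.334·71/100 + 0.231·49/168 = 0.658.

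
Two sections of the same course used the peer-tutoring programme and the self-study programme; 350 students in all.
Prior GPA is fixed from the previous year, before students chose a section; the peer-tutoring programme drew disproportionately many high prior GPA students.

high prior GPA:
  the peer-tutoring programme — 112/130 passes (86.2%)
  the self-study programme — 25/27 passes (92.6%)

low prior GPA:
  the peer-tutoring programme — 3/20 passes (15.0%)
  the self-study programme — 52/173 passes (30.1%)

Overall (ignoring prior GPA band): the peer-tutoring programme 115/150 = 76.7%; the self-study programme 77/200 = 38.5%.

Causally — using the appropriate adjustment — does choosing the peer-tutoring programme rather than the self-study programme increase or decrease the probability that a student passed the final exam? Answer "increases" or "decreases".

Nothing the teaching method does changes prior GPA band; the imbalance is an allocation artefact. With prior GPA band also predicting the outcome, the pooled figure is confounded, and the within-stratum comparison is the causal one.
Within each level — high prior GPA: 86.2% vs 92.6%; low prior GPA: 15.0% vs 30.1% — the self-study programme is higher every time.

decreases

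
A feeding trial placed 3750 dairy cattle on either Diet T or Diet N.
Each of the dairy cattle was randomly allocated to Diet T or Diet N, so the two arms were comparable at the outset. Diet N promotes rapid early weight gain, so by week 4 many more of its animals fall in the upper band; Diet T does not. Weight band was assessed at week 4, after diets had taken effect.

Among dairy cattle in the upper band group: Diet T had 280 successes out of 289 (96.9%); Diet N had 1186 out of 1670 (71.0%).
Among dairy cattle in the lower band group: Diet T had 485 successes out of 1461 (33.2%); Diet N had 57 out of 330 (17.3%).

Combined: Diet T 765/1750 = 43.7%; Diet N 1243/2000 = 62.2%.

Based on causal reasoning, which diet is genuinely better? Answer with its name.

Diet N

Week-4 weight band here is a post-treatment variable shaped by the diet; conditioning on it would introduce bias rather than remove it. The overall comparison is the causal one.
Pooled: Diet T 43.7% vs Diet N 62.2%; Diet N is higher overall.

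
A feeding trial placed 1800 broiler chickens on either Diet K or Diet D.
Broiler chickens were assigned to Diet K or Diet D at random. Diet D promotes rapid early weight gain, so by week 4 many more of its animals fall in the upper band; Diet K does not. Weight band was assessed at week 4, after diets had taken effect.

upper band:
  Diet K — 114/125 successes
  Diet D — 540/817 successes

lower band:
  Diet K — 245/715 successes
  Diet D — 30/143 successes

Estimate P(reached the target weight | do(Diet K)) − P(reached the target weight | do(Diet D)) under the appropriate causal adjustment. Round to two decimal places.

The week-4 weight band-specific comparison favours Diet K throughout, but the pooled figures favour Diet D. The question is whether to condition on week-4 weight band.
Week-4 weight band lies on the pathway diet → week-4 weight band → outcome, so adjusting for it blocks the indirect effect. For the total causal effect of diet, use the unadjusted pooled rates.
The causal difference is the pooled difference: 0.427 − 0.594 = -0.166.

-0.17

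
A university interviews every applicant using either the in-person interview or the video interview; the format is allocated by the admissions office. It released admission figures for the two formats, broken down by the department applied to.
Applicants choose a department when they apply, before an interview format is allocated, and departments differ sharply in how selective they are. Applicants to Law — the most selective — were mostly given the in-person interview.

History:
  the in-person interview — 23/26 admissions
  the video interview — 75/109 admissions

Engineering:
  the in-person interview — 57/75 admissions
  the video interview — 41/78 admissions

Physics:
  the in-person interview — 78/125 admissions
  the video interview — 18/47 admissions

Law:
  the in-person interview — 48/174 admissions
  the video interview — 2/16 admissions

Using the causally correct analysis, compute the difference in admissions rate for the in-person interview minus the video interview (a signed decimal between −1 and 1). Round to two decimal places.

Department differs across interview formats for reasons unrelated to any effect of the interview format itself, and it separately predicts the outcome — a classic confounder. We must compare within department levels.
Adjusting over the population distribution of department: 0.208·(0.885−0.688) + 0.235·(0.760−0.526) + 0.265·(0.624−0.383) + 0.292·(0.276−0.125) = +0.204.

+0.20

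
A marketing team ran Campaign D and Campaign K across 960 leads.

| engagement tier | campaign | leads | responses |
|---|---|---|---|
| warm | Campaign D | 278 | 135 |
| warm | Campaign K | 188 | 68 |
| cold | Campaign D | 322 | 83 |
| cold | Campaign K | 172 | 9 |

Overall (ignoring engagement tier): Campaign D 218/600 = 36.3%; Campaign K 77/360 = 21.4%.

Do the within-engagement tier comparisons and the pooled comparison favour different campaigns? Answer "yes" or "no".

Within each engagement tier level (warm 48.6% vs 36.2%; cold 25.8% vs 5.2%), Campaign D has the higher rate every time. Pooled: 36.3% vs 21.4% — Campaign D has the higher rate overall. They agree.

no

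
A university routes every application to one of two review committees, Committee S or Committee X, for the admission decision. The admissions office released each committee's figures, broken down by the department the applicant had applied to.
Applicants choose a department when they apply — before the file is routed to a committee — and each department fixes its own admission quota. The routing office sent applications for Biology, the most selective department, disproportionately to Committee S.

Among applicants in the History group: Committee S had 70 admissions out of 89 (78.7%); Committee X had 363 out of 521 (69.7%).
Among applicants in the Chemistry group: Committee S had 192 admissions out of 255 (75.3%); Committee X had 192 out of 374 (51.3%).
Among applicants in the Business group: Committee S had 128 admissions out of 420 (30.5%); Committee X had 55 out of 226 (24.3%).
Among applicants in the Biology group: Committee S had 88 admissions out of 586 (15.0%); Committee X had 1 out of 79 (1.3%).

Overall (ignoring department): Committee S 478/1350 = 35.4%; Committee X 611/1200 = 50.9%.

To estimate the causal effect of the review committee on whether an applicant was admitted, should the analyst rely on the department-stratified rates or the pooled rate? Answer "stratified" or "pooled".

Department differs across review committees for reasons unrelated to any effect of the review committee itself, and it separately predicts the outcome — a classic confounder. We must compare within department levels.
Within each level — History: 78.7% vs 69.7%; Chemistry: 75.3% vs 51.3%; Business: 30.5% vs 24.3%; Biology: 15.0% vs 1.3% — Committee S is higher every time.

stratified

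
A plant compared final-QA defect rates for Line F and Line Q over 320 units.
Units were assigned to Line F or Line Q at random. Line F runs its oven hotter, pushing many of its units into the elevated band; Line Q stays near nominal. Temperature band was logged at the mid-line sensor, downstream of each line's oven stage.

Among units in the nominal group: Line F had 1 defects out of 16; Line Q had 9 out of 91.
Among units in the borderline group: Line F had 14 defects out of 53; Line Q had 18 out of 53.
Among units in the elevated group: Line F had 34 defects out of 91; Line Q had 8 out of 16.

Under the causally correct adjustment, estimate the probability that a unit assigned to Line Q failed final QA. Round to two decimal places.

The stratified and pooled comparisons disagree (Line F wins within each in-process temperature band; Line Q wins overall), so the answer turns on the causal role of in-process temperature band.
In-process temperature band is downstream of the line. One should not condition on a consequence of treatment, so the overall rates are the right comparison.
So P(outcome | do(Line Q)) is just the pooled rate for Line Q: 35/160 = 0.219.

0.22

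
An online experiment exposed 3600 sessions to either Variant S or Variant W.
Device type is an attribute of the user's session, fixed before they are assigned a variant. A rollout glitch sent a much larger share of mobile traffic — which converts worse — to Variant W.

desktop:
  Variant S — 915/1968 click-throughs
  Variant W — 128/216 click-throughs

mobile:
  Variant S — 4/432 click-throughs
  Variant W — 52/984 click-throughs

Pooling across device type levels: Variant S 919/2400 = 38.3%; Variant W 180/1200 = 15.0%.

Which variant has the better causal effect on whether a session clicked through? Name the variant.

The stratified and pooled comparisons disagree (Variant W wins within each device type; Variant S wins overall), so the answer turns on the causal role of device type.
Since device type is a pre-existing factor (not a product of the variant) and it affects the outcome on its own, it is a confounder. The stratified rates, not the pooled rate, identify the causal effect.
Within each level — desktop: 46.5% vs 59.3%; mobile: 0.9% vs 5.3% — Variant W is higher every time.

Variant W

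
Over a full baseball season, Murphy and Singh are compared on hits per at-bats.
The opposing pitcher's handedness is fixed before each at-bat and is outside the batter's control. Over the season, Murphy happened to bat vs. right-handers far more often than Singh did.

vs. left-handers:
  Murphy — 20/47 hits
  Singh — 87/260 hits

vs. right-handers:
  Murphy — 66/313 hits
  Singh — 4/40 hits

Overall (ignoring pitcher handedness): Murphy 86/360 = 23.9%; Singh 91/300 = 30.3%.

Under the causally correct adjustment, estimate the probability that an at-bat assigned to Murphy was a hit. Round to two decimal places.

0.31

The pitcher handedness-specific comparison favours Murphy throughout, but the pooled figures favour Singh. The question is whether to condition on pitcher handedness.
Here pitcher handedness is a common cause — it drives both which player a case falls under and the outcome. The crude comparison mixes populations; the stratum-specific rates are the causally relevant ones.
Standardising Murphy to the population pitcher handedness mix: 0.465·20/47 + 0.535·66/313 = 0.311.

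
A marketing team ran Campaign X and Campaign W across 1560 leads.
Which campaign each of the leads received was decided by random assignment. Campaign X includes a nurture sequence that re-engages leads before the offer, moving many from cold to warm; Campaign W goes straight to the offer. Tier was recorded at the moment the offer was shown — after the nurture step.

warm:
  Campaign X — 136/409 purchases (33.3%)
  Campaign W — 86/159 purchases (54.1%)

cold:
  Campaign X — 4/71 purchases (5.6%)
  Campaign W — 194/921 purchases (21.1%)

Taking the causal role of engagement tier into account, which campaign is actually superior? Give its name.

Campaign W is higher inside every engagement tier stratum but Campaign X is higher in aggregate. Whether to stratify depends on how engagement tier relates to the campaign.
Engagement tier here is a post-treatment variable shaped by the campaign; conditioning on it would introduce bias rather than remove it. The overall comparison is the causal one.
Pooled: Campaign X 29.2% vs Campaign W 25.9%; Campaign X is higher overall.

Campaign X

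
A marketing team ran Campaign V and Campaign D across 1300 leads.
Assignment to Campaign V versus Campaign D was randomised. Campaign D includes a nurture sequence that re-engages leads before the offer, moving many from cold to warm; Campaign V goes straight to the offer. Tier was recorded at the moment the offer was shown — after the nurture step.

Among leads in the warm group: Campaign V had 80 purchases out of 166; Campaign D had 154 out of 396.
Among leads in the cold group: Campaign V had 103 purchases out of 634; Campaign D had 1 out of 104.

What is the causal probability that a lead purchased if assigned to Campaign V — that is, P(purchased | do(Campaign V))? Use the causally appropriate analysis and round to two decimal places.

0.23

The engagement tier-specific comparison favours Campaign V throughout, but the pooled figures favour Campaign D. The question is whether to condition on engagement tier.
Engagement tier is downstream of the campaign. One should not condition on a consequence of treatment, so the overall rates are the right comparison.
So P(outcome | do(Campaign V)) is just the pooled rate for Campaign V: 183/800 = 0.229.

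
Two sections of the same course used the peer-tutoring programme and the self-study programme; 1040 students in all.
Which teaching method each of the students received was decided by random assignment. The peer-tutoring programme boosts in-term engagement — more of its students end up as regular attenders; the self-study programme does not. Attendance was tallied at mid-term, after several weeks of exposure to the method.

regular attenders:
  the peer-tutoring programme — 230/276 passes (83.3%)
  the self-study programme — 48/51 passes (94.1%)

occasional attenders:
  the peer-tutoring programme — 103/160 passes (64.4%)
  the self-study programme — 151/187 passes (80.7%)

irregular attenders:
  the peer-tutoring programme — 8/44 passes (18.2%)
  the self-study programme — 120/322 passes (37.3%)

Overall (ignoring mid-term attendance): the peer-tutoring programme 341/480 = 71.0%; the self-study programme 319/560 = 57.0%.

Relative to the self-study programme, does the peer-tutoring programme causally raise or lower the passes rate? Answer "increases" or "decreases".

Mid-term attendance here is a post-treatment variable shaped by the teaching method; conditioning on it would introduce bias rather than remove it. The overall comparison is the causal one.
Pooled: the peer-tutoring programme 71.0% vs the self-study programme 57.0%; the peer-tutoring programme is higher overall.

increases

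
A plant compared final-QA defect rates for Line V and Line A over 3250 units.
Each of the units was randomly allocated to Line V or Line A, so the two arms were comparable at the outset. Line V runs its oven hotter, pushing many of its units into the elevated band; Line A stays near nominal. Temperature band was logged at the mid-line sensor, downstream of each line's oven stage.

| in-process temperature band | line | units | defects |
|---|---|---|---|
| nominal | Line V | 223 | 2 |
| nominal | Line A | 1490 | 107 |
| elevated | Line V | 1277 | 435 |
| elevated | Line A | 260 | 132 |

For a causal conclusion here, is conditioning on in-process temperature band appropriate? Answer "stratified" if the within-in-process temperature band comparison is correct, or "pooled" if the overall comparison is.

The stratified and pooled comparisons disagree (Line V wins within each in-process temperature band; Line A wins overall), so the answer turns on the causal role of in-process temperature band.
The distribution of in-process temperature band is itself part of what the line does — it is an intermediate outcome. Holding it fixed would remove that part of the effect; the total effect is the pooled difference.
Pooled: Line V 29.1% vs Line A 13.7%; Line A is lower overall.

pooled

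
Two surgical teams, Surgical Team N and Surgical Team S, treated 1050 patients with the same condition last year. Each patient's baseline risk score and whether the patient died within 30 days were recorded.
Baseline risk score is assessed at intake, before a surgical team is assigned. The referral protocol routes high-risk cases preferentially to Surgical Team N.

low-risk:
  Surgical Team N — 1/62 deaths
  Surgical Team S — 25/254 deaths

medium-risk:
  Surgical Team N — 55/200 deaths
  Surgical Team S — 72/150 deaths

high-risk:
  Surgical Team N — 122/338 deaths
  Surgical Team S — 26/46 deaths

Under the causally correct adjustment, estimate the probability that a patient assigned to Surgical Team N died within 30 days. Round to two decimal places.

Here baseline risk score is a common cause — it drives both which surgical team a case falls under and the outcome. The crude comparison mixes populations; the stratum-specific rates are the causally relevant ones.
Standardising Surgical Team N to the population baseline risk score mix: 0.301·1/62 + 0.333·55/200 + 0.366·122/338 = 0.229.

0.23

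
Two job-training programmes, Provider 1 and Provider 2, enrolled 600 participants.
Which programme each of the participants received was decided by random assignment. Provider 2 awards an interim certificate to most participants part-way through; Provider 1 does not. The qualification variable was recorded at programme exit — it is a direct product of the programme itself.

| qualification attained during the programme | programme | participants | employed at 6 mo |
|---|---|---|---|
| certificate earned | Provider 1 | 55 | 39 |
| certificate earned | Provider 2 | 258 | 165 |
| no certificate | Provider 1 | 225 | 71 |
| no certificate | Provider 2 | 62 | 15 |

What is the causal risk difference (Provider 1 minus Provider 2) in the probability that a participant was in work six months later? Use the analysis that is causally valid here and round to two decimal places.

-0.17

Provider 1 is higher inside every qualification attained during the programme stratum but Provider 2 is higher in aggregate. Whether to stratify depends on how qualification attained during the programme relates to the programme.
The distribution of qualification attained during the programme is itself part of what the programme does — it is an intermediate outcome. Holding it fixed would remove that part of the effect; the total effect is the pooled difference.
The causal difference is the pooled difference: 0.393 − 0.562 = -0.170.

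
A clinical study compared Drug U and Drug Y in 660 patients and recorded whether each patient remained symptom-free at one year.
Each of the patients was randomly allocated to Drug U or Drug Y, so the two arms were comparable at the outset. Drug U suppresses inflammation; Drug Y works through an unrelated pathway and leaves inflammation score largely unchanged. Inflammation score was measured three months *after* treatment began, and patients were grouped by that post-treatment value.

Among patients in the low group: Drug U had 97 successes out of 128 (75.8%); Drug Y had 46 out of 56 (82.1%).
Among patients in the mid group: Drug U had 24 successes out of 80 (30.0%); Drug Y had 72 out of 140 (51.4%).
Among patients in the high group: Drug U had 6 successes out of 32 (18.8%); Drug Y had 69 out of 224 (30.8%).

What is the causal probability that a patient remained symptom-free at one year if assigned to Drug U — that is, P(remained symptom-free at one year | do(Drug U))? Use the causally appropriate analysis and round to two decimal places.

0.53

Stratifying would compare drugs among patients the drugs themselves sorted into inflammation score groups — a form of selection on an intermediate. The unconditioned pooled rates give the total causal effect.
So P(outcome | do(Drug U)) is just the pooled rate for Drug U: 127/240 = 0.529.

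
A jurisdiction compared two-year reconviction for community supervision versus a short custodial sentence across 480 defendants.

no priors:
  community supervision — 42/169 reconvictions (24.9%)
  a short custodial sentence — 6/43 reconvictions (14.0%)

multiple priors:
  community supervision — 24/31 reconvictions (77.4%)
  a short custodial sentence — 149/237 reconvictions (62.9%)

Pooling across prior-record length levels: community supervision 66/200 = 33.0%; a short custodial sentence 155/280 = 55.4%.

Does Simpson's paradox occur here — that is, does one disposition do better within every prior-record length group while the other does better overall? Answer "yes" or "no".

Within each prior-record length level (no priors 24.9% vs 14.0%; multiple priors 77.4% vs 62.9%), a short custodial sentence has the lower rate every time. Pooled: 33.0% vs 55.4% — community supervision has the lower rate overall. The two comparisons disagree.

yes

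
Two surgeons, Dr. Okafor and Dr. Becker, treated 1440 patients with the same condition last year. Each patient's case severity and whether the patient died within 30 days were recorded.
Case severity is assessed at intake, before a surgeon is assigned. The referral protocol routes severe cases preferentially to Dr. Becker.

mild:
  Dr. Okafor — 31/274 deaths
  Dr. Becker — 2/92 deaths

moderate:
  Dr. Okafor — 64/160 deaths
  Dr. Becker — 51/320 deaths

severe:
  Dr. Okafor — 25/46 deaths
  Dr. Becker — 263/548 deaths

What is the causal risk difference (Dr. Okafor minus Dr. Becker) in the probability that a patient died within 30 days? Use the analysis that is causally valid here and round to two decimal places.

Here case severity is a common cause — it drives both which surgeon a case falls under and the outcome. The crude comparison mixes populations; the stratum-specific rates are the causally relevant ones.
Adjusting over the population distribution of case severity: 0.254·(0.113−0.022) + 0.333·(0.400−0.159) + 0.412·(0.543−0.480) = +0.130.

+0.13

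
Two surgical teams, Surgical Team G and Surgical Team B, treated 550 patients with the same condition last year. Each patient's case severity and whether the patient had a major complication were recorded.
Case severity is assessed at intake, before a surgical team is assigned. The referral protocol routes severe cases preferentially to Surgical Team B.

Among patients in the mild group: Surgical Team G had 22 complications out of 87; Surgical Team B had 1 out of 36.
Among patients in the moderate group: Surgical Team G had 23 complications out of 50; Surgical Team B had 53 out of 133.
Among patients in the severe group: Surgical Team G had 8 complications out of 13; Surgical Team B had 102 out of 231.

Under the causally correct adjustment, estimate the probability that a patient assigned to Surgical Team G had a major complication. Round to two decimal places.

0.48

Within every case severity level Surgical Team B has the lower rate, yet pooled Surgical Team G does — Simpson's reversal.
Case severity is set before the surgical team has any effect — it is not caused by the surgical team — and it independently drives the outcome. That makes it a confounder, so the causal comparison is within case severity levels.
Standardising Surgical Team G to the population case severity mix: 0.224·22/87 + 0.333·23/50 + 0.444·8/13 = 0.483.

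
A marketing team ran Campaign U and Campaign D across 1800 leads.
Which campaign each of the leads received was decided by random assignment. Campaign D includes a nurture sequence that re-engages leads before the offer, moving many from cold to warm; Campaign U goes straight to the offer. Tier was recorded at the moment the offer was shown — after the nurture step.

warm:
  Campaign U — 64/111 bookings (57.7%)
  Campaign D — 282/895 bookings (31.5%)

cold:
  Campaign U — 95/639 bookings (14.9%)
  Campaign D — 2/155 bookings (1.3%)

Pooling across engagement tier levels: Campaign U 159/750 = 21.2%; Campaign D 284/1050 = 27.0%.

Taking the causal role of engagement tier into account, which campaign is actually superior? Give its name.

Stratifying would compare campaigns among leads the campaigns themselves sorted into engagement tier groups — a form of selection on an intermediate. The unconditioned pooled rates give the total causal effect.
Pooled: Campaign U 21.2% vs Campaign D 27.0%; Campaign D is higher overall.

Campaign D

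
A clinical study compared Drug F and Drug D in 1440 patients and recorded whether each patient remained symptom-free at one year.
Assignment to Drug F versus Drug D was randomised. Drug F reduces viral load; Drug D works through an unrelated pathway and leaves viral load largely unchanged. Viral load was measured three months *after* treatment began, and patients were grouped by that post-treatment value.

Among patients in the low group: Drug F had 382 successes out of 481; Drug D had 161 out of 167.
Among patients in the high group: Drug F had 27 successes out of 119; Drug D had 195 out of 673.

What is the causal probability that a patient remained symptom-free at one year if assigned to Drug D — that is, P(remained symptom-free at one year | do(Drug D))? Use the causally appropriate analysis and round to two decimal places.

Drug D is higher inside every viral load stratum but Drug F is higher in aggregate. Whether to stratify depends on how viral load relates to the drug.
Viral load lies on the pathway drug → viral load → outcome, so adjusting for it blocks the indirect effect. For the total causal effect of drug, use the unadjusted pooled rates.
So P(outcome | do(Drug D)) is just the pooled rate for Drug D: 356/840 = 0.424.

0.42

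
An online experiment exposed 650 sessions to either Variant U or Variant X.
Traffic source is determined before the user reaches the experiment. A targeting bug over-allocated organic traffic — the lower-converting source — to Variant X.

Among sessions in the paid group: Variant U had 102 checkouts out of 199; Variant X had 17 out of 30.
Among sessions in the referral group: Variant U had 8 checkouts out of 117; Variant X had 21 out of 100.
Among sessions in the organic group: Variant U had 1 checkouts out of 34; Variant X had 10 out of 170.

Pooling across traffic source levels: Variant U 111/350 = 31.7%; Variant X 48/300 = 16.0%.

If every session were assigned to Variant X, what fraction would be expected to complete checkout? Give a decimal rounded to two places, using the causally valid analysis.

0.29

Nothing the variant does changes traffic source; the imbalance is an allocation artefact. With traffic source also predicting the outcome, the pooled figure is confounded, and the within-stratum comparison is the causal one.
Standardising Variant X to the population traffic source mix: 0.352·17/30 + 0.334·21/100 + 0.314·10/170 = 0.288.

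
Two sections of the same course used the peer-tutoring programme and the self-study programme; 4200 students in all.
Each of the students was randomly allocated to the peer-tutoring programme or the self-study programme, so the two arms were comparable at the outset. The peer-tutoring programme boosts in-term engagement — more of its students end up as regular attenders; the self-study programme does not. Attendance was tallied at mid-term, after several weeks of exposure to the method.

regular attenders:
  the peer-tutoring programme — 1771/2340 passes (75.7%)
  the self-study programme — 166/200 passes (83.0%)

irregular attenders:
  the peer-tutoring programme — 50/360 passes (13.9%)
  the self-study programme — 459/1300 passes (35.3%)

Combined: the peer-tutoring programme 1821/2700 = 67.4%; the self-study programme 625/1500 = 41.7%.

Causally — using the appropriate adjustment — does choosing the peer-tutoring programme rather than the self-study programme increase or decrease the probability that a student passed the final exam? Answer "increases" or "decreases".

Stratifying would compare teaching methods among students the teaching methods themselves sorted into mid-term attendance groups — a form of selection on an intermediate. The unconditioned pooled rates give the total causal effect.
Pooled: the peer-tutoring programme 67.4% vs the self-study programme 41.7%; the peer-tutoring programme is higher overall.

increases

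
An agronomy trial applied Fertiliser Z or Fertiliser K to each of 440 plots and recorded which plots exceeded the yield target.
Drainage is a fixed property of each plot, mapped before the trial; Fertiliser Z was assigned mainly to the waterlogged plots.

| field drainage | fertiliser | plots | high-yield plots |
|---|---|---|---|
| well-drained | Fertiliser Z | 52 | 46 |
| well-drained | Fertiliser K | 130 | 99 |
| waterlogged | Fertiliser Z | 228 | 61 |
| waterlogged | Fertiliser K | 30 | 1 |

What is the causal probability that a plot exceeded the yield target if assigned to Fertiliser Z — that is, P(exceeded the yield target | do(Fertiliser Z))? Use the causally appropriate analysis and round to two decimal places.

Field drainage differs across fertilisers for reasons unrelated to any effect of the fertiliser itself, and it separately predicts the outcome — a classic confounder. We must compare within field drainage levels.
Standardising Fertiliser Z to the population field drainage mix: 0.414·46/52 + 0.586·61/228 = 0.523.

0.52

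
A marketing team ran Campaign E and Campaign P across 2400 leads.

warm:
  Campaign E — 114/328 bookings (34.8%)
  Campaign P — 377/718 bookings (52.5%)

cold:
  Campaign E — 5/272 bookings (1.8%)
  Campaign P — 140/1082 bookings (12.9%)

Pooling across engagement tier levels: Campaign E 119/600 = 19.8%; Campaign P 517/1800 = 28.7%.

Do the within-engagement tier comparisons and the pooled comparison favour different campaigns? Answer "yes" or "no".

Within each engagement tier level (warm 34.8% vs 52.5%; cold 1.8% vs 12.9%), Campaign P has the higher rate every time. Pooled: 19.8% vs 28.7% — Campaign P has the higher rate overall. They agree.

no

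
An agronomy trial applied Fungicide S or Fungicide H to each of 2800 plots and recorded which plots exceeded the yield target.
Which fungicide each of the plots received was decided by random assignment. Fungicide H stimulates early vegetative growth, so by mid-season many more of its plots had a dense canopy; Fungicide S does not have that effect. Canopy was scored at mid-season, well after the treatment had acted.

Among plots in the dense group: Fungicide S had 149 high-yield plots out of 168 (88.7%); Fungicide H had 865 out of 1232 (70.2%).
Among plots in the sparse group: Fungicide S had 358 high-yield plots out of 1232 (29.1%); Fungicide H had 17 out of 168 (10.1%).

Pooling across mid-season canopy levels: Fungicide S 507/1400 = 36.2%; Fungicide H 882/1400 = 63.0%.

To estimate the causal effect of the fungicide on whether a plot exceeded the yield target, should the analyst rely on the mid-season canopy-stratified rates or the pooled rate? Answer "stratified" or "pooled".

pooled

The stratified and pooled comparisons disagree (Fungicide S wins within each mid-season canopy; Fungicide H wins overall), so the answer turns on the causal role of mid-season canopy.
Stratifying would compare fungicides among plots the fungicides themselves sorted into mid-season canopy groups — a form of selection on an intermediate. The unconditioned pooled rates give the total causal effect.
Pooled: Fungicide S 36.2% vs Fungicide H 63.0%; Fungicide H is higher overall.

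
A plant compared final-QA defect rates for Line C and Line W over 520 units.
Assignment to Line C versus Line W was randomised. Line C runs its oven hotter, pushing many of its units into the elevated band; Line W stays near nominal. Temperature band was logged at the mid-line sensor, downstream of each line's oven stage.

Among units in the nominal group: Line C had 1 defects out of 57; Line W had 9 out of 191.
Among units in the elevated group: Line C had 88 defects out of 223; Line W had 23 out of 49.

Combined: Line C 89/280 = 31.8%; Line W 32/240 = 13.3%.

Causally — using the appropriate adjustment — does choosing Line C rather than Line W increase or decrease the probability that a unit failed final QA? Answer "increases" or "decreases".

The distribution of in-process temperature band is itself part of what the line does — it is an intermediate outcome. Holding it fixed would remove that part of the effect; the total effect is the pooled difference.
Pooled: Line C 31.8% vs Line W 13.3%; Line W is lower overall.

increases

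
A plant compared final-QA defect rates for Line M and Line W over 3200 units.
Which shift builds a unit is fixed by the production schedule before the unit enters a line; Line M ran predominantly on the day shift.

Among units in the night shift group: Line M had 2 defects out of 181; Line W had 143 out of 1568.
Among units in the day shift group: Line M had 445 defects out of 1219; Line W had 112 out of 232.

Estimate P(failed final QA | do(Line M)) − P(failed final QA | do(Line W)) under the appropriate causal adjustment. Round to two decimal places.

The imbalance in shift arose from how units were allocated, not from anything the line did; and shift independently affects the outcome. The pooled gap is confounded — condition on shift.
Adjusting over the population distribution of shift: 0.547·(0.011−0.091) + 0.453·(0.365−0.483) = -0.097.

-0.10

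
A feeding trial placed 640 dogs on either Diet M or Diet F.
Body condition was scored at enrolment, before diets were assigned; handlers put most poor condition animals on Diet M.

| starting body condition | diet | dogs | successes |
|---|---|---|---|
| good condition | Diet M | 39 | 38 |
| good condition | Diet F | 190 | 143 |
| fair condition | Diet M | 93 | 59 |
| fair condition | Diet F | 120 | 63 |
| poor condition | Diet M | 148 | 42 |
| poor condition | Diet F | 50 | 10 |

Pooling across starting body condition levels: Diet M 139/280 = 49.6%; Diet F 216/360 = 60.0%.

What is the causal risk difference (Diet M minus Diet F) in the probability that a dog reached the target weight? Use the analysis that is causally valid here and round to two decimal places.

+0.14

Starting body condition is set before the diet has any effect — it is not caused by the diet — and it independently drives the outcome. That makes it a confounder, so the causal comparison is within starting body condition levels.
Adjusting over the population distribution of starting body condition: 0.358·(0.974−0.753) + 0.333·(0.634−0.525) + 0.309·(0.284−0.200) = +0.142.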